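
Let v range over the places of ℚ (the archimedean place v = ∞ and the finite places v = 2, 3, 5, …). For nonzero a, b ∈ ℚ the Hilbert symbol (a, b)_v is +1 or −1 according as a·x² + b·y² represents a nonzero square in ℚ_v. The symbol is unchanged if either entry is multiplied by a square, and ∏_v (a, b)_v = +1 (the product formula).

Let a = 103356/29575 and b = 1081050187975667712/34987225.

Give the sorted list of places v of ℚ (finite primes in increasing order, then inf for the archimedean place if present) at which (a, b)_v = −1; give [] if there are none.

Mod squares: a ≡ 2233, b ≡ 3. Check v ∈ {∞, 2, 3, 5, 7, 11, 13, 29}.
v=7: a=7^-1·(≡2), b=7^-2·(≡3) mod 7; (2|7)=+1, (3|7)=-1; (−1)^{-1·-2·3}·(+1)^-2·(-1)^-1 = -1.
v=29: a=29^1·(≡18), b=29^2·(≡17) mod 29; (18|29)=-1, (17|29)=-1; (−1)^{1·2·14}·(-1)^2·(-1)^1 = -1.
v=5: a=5^-2·(≡2), b=5^-2·(≡3) mod 5; (2|5)=-1, (3|5)=-1; (−1)^{-2·-2·2}·(-1)^-2·(-1)^-2 = +1.
v=3: a=3^4·(≡1), b=3^11·(≡1) mod 3; (1|3)=+1, (1|3)=+1; (−1)^{4·11·1}·(+1)^11·(+1)^4 = +1.
v=2: v_2(a)=2, v_2(b)=12; units ≡ 1, 3 (mod 8); ε·ε+αω+βω = 0·1+2·1+12·0 ≡ 0  ⇒  (a,b)_2 = +1.
v=11: a=11^1·(≡5), b=11^6·(≡3) mod 11; (5|11)=+1, (3|11)=+1; (−1)^{1·6·5}·(+1)^6·(+1)^1 = +1.
v=∞: 2233 > 0 and 3 > 0  ⇒  (a,b)_∞ = +1.
v=13: a=13^-2·(≡1), b=13^-4·(≡12) mod 13; (1|13)=+1, (12|13)=+1; (−1)^{-2·-4·6}·(+1)^-4·(+1)^-2 = +1.
|Ram(2233, 3)| = 2, even; anisotropic at {7, 29}.

[7, 29]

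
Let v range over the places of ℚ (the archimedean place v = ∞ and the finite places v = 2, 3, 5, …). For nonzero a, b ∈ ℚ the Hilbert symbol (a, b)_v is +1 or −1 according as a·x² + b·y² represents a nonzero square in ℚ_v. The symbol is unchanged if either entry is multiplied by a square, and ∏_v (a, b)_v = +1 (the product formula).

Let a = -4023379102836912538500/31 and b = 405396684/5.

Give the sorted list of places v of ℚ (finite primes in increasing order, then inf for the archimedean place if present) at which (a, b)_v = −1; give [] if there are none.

(a, b) ≡ (-148335, 33495) mod (ℚ^×)²; places V = {2, 3, 5, 7, 11, 19, 29, 31, 41, ∞}.
(a,b)_19: α=2, u≡6; β=0, v≡6 (mod 19); (6|19)=+1, (6|19)=+1; sign (−1)^0·+1^0·+1^2 = +1.
(a,b)_5: α=3, u≡2; β=-1, v≡4 (mod 5); (2|5)=-1, (4|5)=+1; sign (−1)^0·-1^-1·+1^3 = -1.
(a,b)_31: α=-1, u≡4; β=0, v≡21 (mod 31); (4|31)=+1, (21|31)=-1; sign (−1)^0·+1^0·-1^-1 = -1.
(a,b)_3: α=5, u≡1; β=3, v≡2 (mod 3); (1|3)=+1, (2|3)=-1; sign (−1)^1·+1^3·-1^5 = +1.
(a,b)_∞: sgn(-148335)=−, sgn(33495)=+, so +1.
(a,b)_2: α=2, β=2; u≡1, v≡7 (mod 8); ε(u)ε(v)=0·1, αω(v)=2·0, βω(u)=2·0; sum ≡ 0  ⇒  +1.
(a,b)_11: α=3, u≡4; β=1, v≡4 (mod 11); (4|11)=+1, (4|11)=+1; sign (−1)^1·+1^1·+1^3 = -1.
(a,b)_29: α=3, u≡8; β=1, v≡13 (mod 29); (8|29)=-1, (13|29)=+1; sign (−1)^0·-1^1·+1^3 = -1.
(a,b)_41: α=4, u≡17; β=2, v≡25 (mod 41); (17|41)=-1, (25|41)=+1; sign (−1)^0·-1^2·+1^4 = +1.
(a,b)_7: α=0, u≡1; β=1, v≡1 (mod 7); (1|7)=+1, (1|7)=+1; sign (−1)^0·+1^1·+1^0 = +1.
|Ram(-148335, 33495)| = 4, even; anisotropic at {5, 11, 29, 31}.

[5, 11, 29, 31]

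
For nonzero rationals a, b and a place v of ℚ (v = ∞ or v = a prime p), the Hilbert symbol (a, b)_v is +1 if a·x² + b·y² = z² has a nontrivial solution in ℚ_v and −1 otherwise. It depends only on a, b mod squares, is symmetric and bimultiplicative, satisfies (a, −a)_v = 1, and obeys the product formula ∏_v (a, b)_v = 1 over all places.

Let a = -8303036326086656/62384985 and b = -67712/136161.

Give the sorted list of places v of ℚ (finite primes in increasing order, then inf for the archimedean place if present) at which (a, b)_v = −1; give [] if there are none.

[2, 5, 13, 29, 53, inf]

(a, b) ≡ (-8192210, -2) mod (ℚ^×)²; places V = {2, 3, 5, 7, 11, 13, 17, 23, 29, 41, 53, ∞}.
(a,b)_∞: sgn(-8192210)=−, sgn(-2)=−, so -1.
(a,b)_11: α=2, u≡6; β=0, v≡5 (mod 11); (6|11)=-1, (5|11)=+1; sign (−1)^0·-1^0·+1^2 = +1.
(a,b)_41: α=-1, u≡28; β=-2, v≡21 (mod 41); (28|41)=-1, (21|41)=+1; sign (−1)^0·-1^-2·+1^-1 = +1.
(a,b)_7: α=2, u≡1; β=0, v≡5 (mod 7); (1|7)=+1, (5|7)=-1; sign (−1)^0·+1^0·-1^2 = +1.
(a,b)_17: α=-2, u≡3; β=0, v≡2 (mod 17); (3|17)=-1, (2|17)=+1; sign (−1)^0·-1^0·+1^-2 = +1.
(a,b)_3: α=-4, u≡1; β=-4, v≡1 (mod 3); (1|3)=+1, (1|3)=+1; sign (−1)^0·+1^-4·+1^-4 = +1.
(a,b)_2: α=11, β=7; u≡7, v≡7 (mod 8); ε(u)ε(v)=1·1, αω(v)=11·0, βω(u)=7·0; sum ≡ 1  ⇒  -1.
(a,b)_29: α=3, u≡9; β=0, v≡15 (mod 29); (9|29)=+1, (15|29)=-1; sign (−1)^0·+1^0·-1^3 = -1.
(a,b)_53: α=1, u≡19; β=0, v≡32 (mod 53); (19|53)=-1, (32|53)=-1; sign (−1)^0·-1^0·-1^1 = -1.
(a,b)_23: α=2, u≡21; β=2, v≡10 (mod 23); (21|23)=-1, (10|23)=-1; sign (−1)^0·-1^2·-1^2 = +1.
(a,b)_13: α=-1, u≡11; β=0, v≡8 (mod 13); (11|13)=-1, (8|13)=-1; sign (−1)^0·-1^0·-1^-1 = -1.
(a,b)_5: α=-1, u≡2; β=0, v≡3 (mod 5); (2|5)=-1, (3|5)=-1; sign (−1)^0·-1^0·-1^-1 = -1.
(-8192210, -2 / ℚ) ramifies at {2, 5, 13, 29, 53, ∞}: a division algebra.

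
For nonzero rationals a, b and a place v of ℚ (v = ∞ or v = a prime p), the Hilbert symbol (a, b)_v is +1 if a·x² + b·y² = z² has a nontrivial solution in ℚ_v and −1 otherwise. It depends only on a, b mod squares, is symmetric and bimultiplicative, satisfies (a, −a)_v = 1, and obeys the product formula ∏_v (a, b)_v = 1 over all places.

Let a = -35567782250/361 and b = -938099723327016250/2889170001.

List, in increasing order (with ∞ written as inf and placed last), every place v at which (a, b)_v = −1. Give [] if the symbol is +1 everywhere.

[2, 7, 13, inf]

Mod squares: a ≡ -10010, b ≡ -154. Check v ∈ {∞, 2, 3, 5, 7, 11, 13, 19, 23, 29, 41}.
v=19: a=19^-2·(≡10), b=19^-2·(≡5) mod 19; (10|19)=-1, (5|19)=+1; (−1)^{-2·-2·9}·(-1)^-2·(+1)^-2 = +1.
v=29: a=29^2·(≡28), b=29^2·(≡13) mod 29; (28|29)=+1, (13|29)=+1; (−1)^{2·2·14}·(+1)^2·(+1)^2 = +1.
v=∞: -10010 < 0 and -154 < 0  ⇒  (a,b)_∞ = -1.
v=41: a=41^0·(≡11), b=41^-2·(≡4) mod 41; (11|41)=-1, (4|41)=+1; (−1)^{0·-2·20}·(-1)^-2·(+1)^0 = +1.
v=5: a=5^3·(≡2), b=5^4·(≡4) mod 5; (2|5)=-1, (4|5)=+1; (−1)^{3·4·2}·(-1)^4·(+1)^3 = +1.
v=3: a=3^0·(≡1), b=3^-2·(≡2) mod 3; (1|3)=+1, (2|3)=-1; (−1)^{0·-2·1}·(+1)^-2·(-1)^0 = +1.
v=23: a=23^0·(≡4), b=23^-2·(≡5) mod 23; (4|23)=+1, (5|23)=-1; (−1)^{0·-2·11}·(+1)^-2·(-1)^0 = +1.
v=11: a=11^1·(≡9), b=11^1·(≡6) mod 11; (9|11)=+1, (6|11)=-1; (−1)^{1·1·5}·(+1)^1·(-1)^1 = +1.
v=13: a=13^3·(≡4), b=13^6·(≡2) mod 13; (4|13)=+1, (2|13)=-1; (−1)^{3·6·6}·(+1)^6·(-1)^3 = -1.
v=2: v_2(a)=1, v_2(b)=1; units ≡ 3, 3 (mod 8); ε·ε+αω+βω = 1·1+1·1+1·1 ≡ 1  ⇒  (a,b)_2 = -1.
v=7: a=7^1·(≡5), b=7^5·(≡3) mod 7; (5|7)=-1, (3|7)=-1; (−1)^{1·5·3}·(-1)^5·(-1)^1 = -1.
Ram(-10010, -154) = {2, 7, 13, ∞}; no ℚ_2-point on the conic.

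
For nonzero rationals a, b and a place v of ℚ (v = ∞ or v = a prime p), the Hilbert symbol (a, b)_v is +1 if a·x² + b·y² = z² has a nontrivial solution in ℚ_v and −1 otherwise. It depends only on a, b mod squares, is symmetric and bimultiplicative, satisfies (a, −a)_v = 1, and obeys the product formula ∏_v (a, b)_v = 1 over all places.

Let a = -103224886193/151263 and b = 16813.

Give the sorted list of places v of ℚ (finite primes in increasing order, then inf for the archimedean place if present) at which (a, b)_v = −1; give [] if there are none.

[7, 17, 37, 43]

Mod squares: a ≡ -57239, b ≡ 16813. Check v ∈ {∞, 2, 3, 7, 11, 13, 17, 19, 23, 37, 43}.
v=13: a=13^1·(≡3), b=13^0·(≡4) mod 13; (3|13)=+1, (4|13)=+1; (−1)^{1·0·6}·(+1)^0·(+1)^1 = +1.
v=2: v_2(a)=0, v_2(b)=0; units ≡ 1, 5 (mod 8); ε·ε+αω+βω = 0·0+0·1+0·0 ≡ 0  ⇒  (a,b)_2 = +1.
v=43: a=43^0·(≡30), b=43^1·(≡4) mod 43; (30|43)=-1, (4|43)=+1; (−1)^{0·1·21}·(-1)^1·(+1)^0 = -1.
v=7: a=7^-5·(≡6), b=7^0·(≡6) mod 7; (6|7)=-1, (6|7)=-1; (−1)^{-5·0·3}·(-1)^0·(-1)^-5 = -1.
v=37: a=37^1·(≡16), b=37^0·(≡15) mod 37; (16|37)=+1, (15|37)=-1; (−1)^{1·0·18}·(+1)^0·(-1)^1 = -1.
v=17: a=17^3·(≡2), b=17^1·(≡3) mod 17; (2|17)=+1, (3|17)=-1; (−1)^{3·1·8}·(+1)^1·(-1)^3 = -1.
v=11: a=11^2·(≡1), b=11^0·(≡5) mod 11; (1|11)=+1, (5|11)=+1; (−1)^{2·0·5}·(+1)^0·(+1)^2 = +1.
v=3: a=3^-2·(≡1), b=3^0·(≡1) mod 3; (1|3)=+1, (1|3)=+1; (−1)^{-2·0·1}·(+1)^0·(+1)^-2 = +1.
v=19: a=19^2·(≡8), b=19^0·(≡17) mod 19; (8|19)=-1, (17|19)=+1; (−1)^{2·0·9}·(-1)^0·(+1)^2 = +1.
v=23: a=23^0·(≡9), b=23^1·(≡18) mod 23; (9|23)=+1, (18|23)=+1; (−1)^{0·1·11}·(+1)^1·(+1)^0 = +1.
v=∞: -57239 < 0 and 16813 > 0  ⇒  (a,b)_∞ = +1.
(-57239, 16813 / ℚ) ramifies at {7, 17, 37, 43}: a division algebra.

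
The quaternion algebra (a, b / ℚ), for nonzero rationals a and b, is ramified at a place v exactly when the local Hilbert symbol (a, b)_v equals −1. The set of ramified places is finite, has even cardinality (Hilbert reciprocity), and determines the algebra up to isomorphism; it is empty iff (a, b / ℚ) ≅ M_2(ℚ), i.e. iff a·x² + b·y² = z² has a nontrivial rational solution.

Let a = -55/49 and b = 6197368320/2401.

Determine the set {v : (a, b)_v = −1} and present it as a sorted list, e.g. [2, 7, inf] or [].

[11, 19]

(a, b) ≡ (-55, 2470) mod (ℚ^×)²; places V = {2, 3, 5, 7, 11, 13, 19, ∞}.
(a,b)_19: α=0, u≡14; β=1, v≡17 (mod 19); (14|19)=-1, (17|19)=+1; sign (−1)^0·-1^1·+1^0 = -1.
(a,b)_3: α=0, u≡2; β=4, v≡1 (mod 3); (2|3)=-1, (1|3)=+1; sign (−1)^0·-1^4·+1^0 = +1.
(a,b)_13: α=0, u≡1; β=1, v≡5 (mod 13); (1|13)=+1, (5|13)=-1; sign (−1)^0·+1^1·-1^0 = +1.
(a,b)_∞: sgn(-55)=−, sgn(2470)=+, so +1.
(a,b)_7: α=-2, u≡1; β=-4, v≡3 (mod 7); (1|7)=+1, (3|7)=-1; sign (−1)^0·+1^-4·-1^-2 = +1.
(a,b)_5: α=1, u≡1; β=1, v≡4 (mod 5); (1|5)=+1, (4|5)=+1; sign (−1)^0·+1^1·+1^1 = +1.
(a,b)_11: α=1, u≡10; β=2, v≡2 (mod 11); (10|11)=-1, (2|11)=-1; sign (−1)^0·-1^2·-1^1 = -1.
(a,b)_2: α=0, β=9; u≡1, v≡3 (mod 8); ε(u)ε(v)=0·1, αω(v)=0·1, βω(u)=9·0; sum ≡ 0  ⇒  +1.
|Ram(-55, 2470)| = 2, even; anisotropic at {11, 19}.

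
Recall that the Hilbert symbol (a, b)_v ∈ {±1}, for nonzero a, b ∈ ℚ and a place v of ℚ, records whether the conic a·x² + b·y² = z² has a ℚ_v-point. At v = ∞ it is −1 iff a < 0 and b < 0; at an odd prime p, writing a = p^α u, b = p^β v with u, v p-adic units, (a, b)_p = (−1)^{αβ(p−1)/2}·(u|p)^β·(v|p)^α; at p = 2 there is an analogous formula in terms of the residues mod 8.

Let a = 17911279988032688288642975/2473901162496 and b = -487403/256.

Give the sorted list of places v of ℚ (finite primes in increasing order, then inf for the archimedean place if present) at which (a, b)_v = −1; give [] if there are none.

[7, 29]

(a, b) ≡ (7432439, -203) mod (ℚ^×)²; places V = {2, 3, 5, 7, 13, 19, 29, 41, 47, ∞}.
(a,b)_41: α=1, u≡16; β=0, v≡21 (mod 41); (16|41)=+1, (21|41)=+1; sign (−1)^0·+1^0·+1^1 = +1.
(a,b)_7: α=15, u≡5; β=5, v≡5 (mod 7); (5|7)=-1, (5|7)=-1; sign (−1)^1·-1^5·-1^15 = -1.
(a,b)_19: α=1, u≡6; β=0, v≡11 (mod 19); (6|19)=+1, (11|19)=+1; sign (−1)^0·+1^0·+1^1 = +1.
(a,b)_47: α=1, u≡20; β=0, v≡24 (mod 47); (20|47)=-1, (24|47)=+1; sign (−1)^0·-1^0·+1^1 = +1.
(a,b)_2: α=-38, β=-8; u≡7, v≡5 (mod 8); ε(u)ε(v)=1·0, αω(v)=-38·1, βω(u)=-8·0; sum ≡ 0  ⇒  +1.
(a,b)_∞: sgn(7432439)=+, sgn(-203)=−, so +1.
(a,b)_29: α=3, u≡27; β=1, v≡9 (mod 29); (27|29)=-1, (9|29)=+1; sign (−1)^0·-1^1·+1^3 = -1.
(a,b)_3: α=-2, u≡2; β=0, v≡1 (mod 3); (2|3)=-1, (1|3)=+1; sign (−1)^0·-1^0·+1^-2 = +1.
(a,b)_13: α=2, u≡4; β=0, v≡5 (mod 13); (4|13)=+1, (5|13)=-1; sign (−1)^0·+1^0·-1^2 = +1.
(a,b)_5: α=2, u≡4; β=0, v≡2 (mod 5); (4|5)=+1, (2|5)=-1; sign (−1)^0·+1^0·-1^2 = +1.
Ram(7432439, -203) = {7, 29}; no ℚ_7-point on the conic.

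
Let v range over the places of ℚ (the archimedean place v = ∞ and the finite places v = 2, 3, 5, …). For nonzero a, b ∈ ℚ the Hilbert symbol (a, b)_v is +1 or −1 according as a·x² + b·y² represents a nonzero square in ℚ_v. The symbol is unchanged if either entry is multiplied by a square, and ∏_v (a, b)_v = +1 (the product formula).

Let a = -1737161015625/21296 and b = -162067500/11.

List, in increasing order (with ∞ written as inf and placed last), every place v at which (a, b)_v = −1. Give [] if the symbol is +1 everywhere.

Mod squares: a ≡ -1155, b ≡ -33. Check v ∈ {∞, 2, 3, 5, 7, 11}.
v=7: a=7^7·(≡6), b=7^4·(≡2) mod 7; (6|7)=-1, (2|7)=+1; (−1)^{7·4·3}·(-1)^4·(+1)^7 = +1.
v=2: v_2(a)=-4, v_2(b)=2; units ≡ 5, 7 (mod 8); ε·ε+αω+βω = 0·1+-4·0+2·1 ≡ 0  ⇒  (a,b)_2 = +1.
v=11: a=11^-3·(≡4), b=11^-1·(≡10) mod 11; (4|11)=+1, (10|11)=-1; (−1)^{-3·-1·5}·(+1)^-1·(-1)^-3 = +1.
v=3: a=3^3·(≡2), b=3^3·(≡1) mod 3; (2|3)=-1, (1|3)=+1; (−1)^{3·3·1}·(-1)^3·(+1)^3 = +1.
v=∞: -1155 < 0 and -33 < 0  ⇒  (a,b)_∞ = -1.
v=5: a=5^7·(≡4), b=5^4·(≡2) mod 5; (4|5)=+1, (2|5)=-1; (−1)^{7·4·2}·(+1)^4·(-1)^7 = -1.
Ram(-1155, -33) = {5, ∞}; no ℚ_5-point on the conic.

[5, inf]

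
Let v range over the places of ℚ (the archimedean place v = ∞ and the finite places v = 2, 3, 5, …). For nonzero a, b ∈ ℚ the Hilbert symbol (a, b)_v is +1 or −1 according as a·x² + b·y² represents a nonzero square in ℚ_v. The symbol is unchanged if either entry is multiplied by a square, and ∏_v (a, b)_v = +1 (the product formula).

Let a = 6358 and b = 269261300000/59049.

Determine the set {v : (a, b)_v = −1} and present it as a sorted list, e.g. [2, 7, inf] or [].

Mod squares: a ≡ 22, b ≡ 770. Check v ∈ {∞, 2, 3, 5, 7, 11, 17}.
v=7: a=7^0·(≡2), b=7^1·(≡6) mod 7; (2|7)=+1, (6|7)=-1; (−1)^{0·1·3}·(+1)^1·(-1)^0 = +1.
v=5: a=5^0·(≡3), b=5^5·(≡4) mod 5; (3|5)=-1, (4|5)=+1; (−1)^{0·5·2}·(-1)^5·(+1)^0 = -1.
v=3: a=3^0·(≡1), b=3^-10·(≡2) mod 3; (1|3)=+1, (2|3)=-1; (−1)^{0·-10·1}·(+1)^-10·(-1)^0 = +1.
v=∞: 22 > 0 and 770 > 0  ⇒  (a,b)_∞ = +1.
v=17: a=17^2·(≡5), b=17^2·(≡5) mod 17; (5|17)=-1, (5|17)=-1; (−1)^{2·2·8}·(-1)^2·(-1)^2 = +1.
v=2: v_2(a)=1, v_2(b)=5; units ≡ 3, 1 (mod 8); ε·ε+αω+βω = 1·0+1·0+5·1 ≡ 1  ⇒  (a,b)_2 = -1.
v=11: a=11^1·(≡6), b=11^3·(≡1) mod 11; (6|11)=-1, (1|11)=+1; (−1)^{1·3·5}·(-1)^3·(+1)^1 = +1.
(22, 770 / ℚ) ramifies at {2, 5}: a division algebra.

[2, 5]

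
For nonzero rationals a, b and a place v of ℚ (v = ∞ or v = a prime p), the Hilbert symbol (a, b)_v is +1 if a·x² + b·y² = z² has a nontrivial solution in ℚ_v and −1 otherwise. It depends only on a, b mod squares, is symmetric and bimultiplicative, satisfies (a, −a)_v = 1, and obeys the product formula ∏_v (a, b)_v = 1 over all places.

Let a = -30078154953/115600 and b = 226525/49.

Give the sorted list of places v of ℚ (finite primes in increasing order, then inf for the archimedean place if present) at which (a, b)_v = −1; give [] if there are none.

[11, 13]

Mod squares: a ≡ -563673, b ≡ 9061. Check v ∈ {∞, 2, 3, 5, 7, 11, 13, 17, 19, 29, 31, 41}.
v=∞: -563673 < 0 and 9061 > 0  ⇒  (a,b)_∞ = +1.
v=19: a=19^1·(≡1), b=19^0·(≡11) mod 19; (1|19)=+1, (11|19)=+1; (−1)^{1·0·9}·(+1)^0·(+1)^1 = +1.
v=29: a=29^1·(≡23), b=29^0·(≡9) mod 29; (23|29)=+1, (9|29)=+1; (−1)^{1·0·14}·(+1)^0·(+1)^1 = +1.
v=11: a=11^3·(≡6), b=11^0·(≡7) mod 11; (6|11)=-1, (7|11)=-1; (−1)^{3·0·5}·(-1)^0·(-1)^3 = -1.
v=17: a=17^-2·(≡16), b=17^1·(≡10) mod 17; (16|17)=+1, (10|17)=-1; (−1)^{-2·1·8}·(+1)^1·(-1)^-2 = +1.
v=5: a=5^-2·(≡3), b=5^2·(≡4) mod 5; (3|5)=-1, (4|5)=+1; (−1)^{-2·2·2}·(-1)^2·(+1)^-2 = +1.
v=31: a=31^1·(≡16), b=31^0·(≡28) mod 31; (16|31)=+1, (28|31)=+1; (−1)^{1·0·15}·(+1)^0·(+1)^1 = +1.
v=41: a=41^0·(≡5), b=41^1·(≡9) mod 41; (5|41)=+1, (9|41)=+1; (−1)^{0·1·20}·(+1)^1·(+1)^0 = +1.
v=13: a=13^0·(≡6), b=13^1·(≡7) mod 13; (6|13)=-1, (7|13)=-1; (−1)^{0·1·6}·(-1)^1·(-1)^0 = -1.
v=7: a=7^2·(≡4), b=7^-2·(≡5) mod 7; (4|7)=+1, (5|7)=-1; (−1)^{2·-2·3}·(+1)^-2·(-1)^2 = +1.
v=3: a=3^3·(≡2), b=3^0·(≡1) mod 3; (2|3)=-1, (1|3)=+1; (−1)^{3·0·1}·(-1)^0·(+1)^3 = +1.
v=2: v_2(a)=-4, v_2(b)=0; units ≡ 7, 5 (mod 8); ε·ε+αω+βω = 1·0+-4·1+0·0 ≡ 0  ⇒  (a,b)_2 = +1.
(-563673, 9061 / ℚ) ramifies at {11, 13}: a division algebra.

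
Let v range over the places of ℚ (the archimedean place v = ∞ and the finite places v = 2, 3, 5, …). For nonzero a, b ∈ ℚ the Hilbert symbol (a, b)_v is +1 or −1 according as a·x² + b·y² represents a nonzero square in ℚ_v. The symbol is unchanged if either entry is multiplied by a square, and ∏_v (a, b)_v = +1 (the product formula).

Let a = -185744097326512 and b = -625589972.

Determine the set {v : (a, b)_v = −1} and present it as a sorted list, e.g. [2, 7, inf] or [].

Mod squares: a ≡ -43, b ≡ -156397493. Check v ∈ {∞, 2, 7, 19, 23, 29, 41, 43}.
v=29: a=29^2·(≡26), b=29^1·(≡17) mod 29; (26|29)=-1, (17|29)=-1; (−1)^{2·1·14}·(-1)^1·(-1)^2 = -1.
v=43: a=43^1·(≡29), b=43^1·(≡16) mod 43; (29|43)=-1, (16|43)=+1; (−1)^{1·1·21}·(-1)^1·(+1)^1 = +1.
v=2: v_2(a)=4, v_2(b)=2; units ≡ 5, 3 (mod 8); ε·ε+αω+βω = 0·1+4·1+2·1 ≡ 0  ⇒  (a,b)_2 = +1.
v=23: a=23^2·(≡4), b=23^1·(≡6) mod 23; (4|23)=+1, (6|23)=+1; (−1)^{2·1·11}·(+1)^1·(+1)^2 = +1.
v=19: a=19^2·(≡8), b=19^1·(≡15) mod 19; (8|19)=-1, (15|19)=-1; (−1)^{2·1·9}·(-1)^1·(-1)^2 = -1.
v=41: a=41^2·(≡21), b=41^1·(≡22) mod 41; (21|41)=+1, (22|41)=-1; (−1)^{2·1·20}·(+1)^1·(-1)^2 = +1.
v=7: a=7^0·(≡3), b=7^1·(≡5) mod 7; (3|7)=-1, (5|7)=-1; (−1)^{0·1·3}·(-1)^1·(-1)^0 = -1.
v=∞: -43 < 0 and -156397493 < 0  ⇒  (a,b)_∞ = -1.
Ram(-43, -156397493) = {7, 19, 29, ∞}; no ℚ_7-point on the conic.

[7, 19, 29, inf]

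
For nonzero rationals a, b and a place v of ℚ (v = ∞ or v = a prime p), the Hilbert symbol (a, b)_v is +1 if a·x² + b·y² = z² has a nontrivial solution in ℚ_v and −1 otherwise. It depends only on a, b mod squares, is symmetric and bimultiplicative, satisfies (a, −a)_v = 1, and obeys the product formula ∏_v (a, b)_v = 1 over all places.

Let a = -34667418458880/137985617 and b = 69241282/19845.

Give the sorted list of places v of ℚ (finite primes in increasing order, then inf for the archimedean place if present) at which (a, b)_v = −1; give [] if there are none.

Mod squares: a ≡ -46835, b ≡ 2090. Check v ∈ {∞, 2, 3, 5, 7, 11, 17, 19, 29, 37, 41}.
v=19: a=19^3·(≡17), b=19^1·(≡15) mod 19; (17|19)=+1, (15|19)=-1; (−1)^{3·1·9}·(+1)^1·(-1)^3 = +1.
v=17: a=17^-1·(≡16), b=17^0·(≡13) mod 17; (16|17)=+1, (13|17)=+1; (−1)^{-1·0·8}·(+1)^0·(+1)^-1 = +1.
v=7: a=7^-2·(≡1), b=7^-2·(≡2) mod 7; (1|7)=+1, (2|7)=+1; (−1)^{-2·-2·3}·(+1)^-2·(+1)^-2 = +1.
v=37: a=37^-2·(≡34), b=37^2·(≡17) mod 37; (34|37)=+1, (17|37)=-1; (−1)^{-2·2·18}·(+1)^2·(-1)^-2 = +1.
v=41: a=41^2·(≡11), b=41^0·(≡31) mod 41; (11|41)=-1, (31|41)=+1; (−1)^{2·0·20}·(-1)^0·(+1)^2 = +1.
v=11: a=11^-2·(≡5), b=11^3·(≡3) mod 11; (5|11)=+1, (3|11)=+1; (−1)^{-2·3·5}·(+1)^3·(+1)^-2 = +1.
v=29: a=29^1·(≡16), b=29^0·(≡11) mod 29; (16|29)=+1, (11|29)=-1; (−1)^{1·0·14}·(+1)^0·(-1)^1 = -1.
v=5: a=5^1·(≡2), b=5^-1·(≡3) mod 5; (2|5)=-1, (3|5)=-1; (−1)^{1·-1·2}·(-1)^-1·(-1)^1 = +1.
v=2: v_2(a)=8, v_2(b)=1; units ≡ 5, 5 (mod 8); ε·ε+αω+βω = 0·0+8·1+1·1 ≡ 1  ⇒  (a,b)_2 = -1.
v=3: a=3^4·(≡1), b=3^-4·(≡2) mod 3; (1|3)=+1, (2|3)=-1; (−1)^{4·-4·1}·(+1)^-4·(-1)^4 = +1.
v=∞: -46835 < 0 and 2090 > 0  ⇒  (a,b)_∞ = +1.
Ram(-46835, 2090) = {2, 29}; no ℚ_2-point on the conic.

[2, 29]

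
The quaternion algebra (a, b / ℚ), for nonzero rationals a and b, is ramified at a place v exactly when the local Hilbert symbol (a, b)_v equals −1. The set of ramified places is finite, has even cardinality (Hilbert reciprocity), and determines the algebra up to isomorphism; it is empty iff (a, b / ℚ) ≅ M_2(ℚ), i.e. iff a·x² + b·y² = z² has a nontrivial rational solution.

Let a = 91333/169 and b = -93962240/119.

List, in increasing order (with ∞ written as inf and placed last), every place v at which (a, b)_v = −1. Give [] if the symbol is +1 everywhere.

(a, b) ≡ (253, -682465) mod (ℚ^×)²; places V = {2, 5, 7, 11, 13, 17, 19, 23, 31, 37, ∞}.
(a,b)_19: α=2, u≡16; β=0, v≡15 (mod 19); (16|19)=+1, (15|19)=-1; sign (−1)^0·+1^0·-1^2 = +1.
(a,b)_11: α=1, u≡5; β=0, v≡10 (mod 11); (5|11)=+1, (10|11)=-1; sign (−1)^0·+1^0·-1^1 = -1.
(a,b)_7: α=0, u≡4; β=-1, v≡2 (mod 7); (4|7)=+1, (2|7)=+1; sign (−1)^0·+1^-1·+1^0 = +1.
(a,b)_23: α=1, u≡22; β=0, v≡7 (mod 23); (22|23)=-1, (7|23)=-1; sign (−1)^0·-1^0·-1^1 = -1.
(a,b)_∞: sgn(253)=+, sgn(-682465)=−, so +1.
(a,b)_13: α=-2, u≡8; β=0, v≡9 (mod 13); (8|13)=-1, (9|13)=+1; sign (−1)^0·-1^0·+1^-2 = +1.
(a,b)_31: α=0, u≡16; β=1, v≡3 (mod 31); (16|31)=+1, (3|31)=-1; sign (−1)^0·+1^1·-1^0 = +1.
(a,b)_5: α=0, u≡2; β=1, v≡3 (mod 5); (2|5)=-1, (3|5)=-1; sign (−1)^0·-1^1·-1^0 = -1.
(a,b)_37: α=0, u≡29; β=1, v≡20 (mod 37); (29|37)=-1, (20|37)=-1; sign (−1)^0·-1^1·-1^0 = -1.
(a,b)_2: α=0, β=14; u≡5, v≡7 (mod 8); ε(u)ε(v)=0·1, αω(v)=0·0, βω(u)=14·1; sum ≡ 0  ⇒  +1.
(a,b)_17: α=0, u≡8; β=-1, v≡1 (mod 17); (8|17)=+1, (1|17)=+1; sign (−1)^0·+1^-1·+1^0 = +1.
Ram(253, -682465) = {5, 11, 23, 37}; no ℚ_5-point on the conic.

[5, 11, 23, 37]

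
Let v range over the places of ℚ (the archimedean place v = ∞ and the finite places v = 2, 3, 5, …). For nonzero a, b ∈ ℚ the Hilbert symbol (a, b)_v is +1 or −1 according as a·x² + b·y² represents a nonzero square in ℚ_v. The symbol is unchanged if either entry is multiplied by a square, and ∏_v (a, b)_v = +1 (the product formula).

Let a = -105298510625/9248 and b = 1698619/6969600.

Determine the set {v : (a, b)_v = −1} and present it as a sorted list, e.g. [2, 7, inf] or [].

[7, 29]

(a, b) ≡ (-7714, 19) mod (ℚ^×)²; places V = {2, 3, 5, 7, 11, 13, 17, 19, 23, 29, ∞}.
(a,b)_17: α=-2, u≡15; β=0, v≡8 (mod 17); (15|17)=+1, (8|17)=+1; sign (−1)^0·+1^0·+1^-2 = +1.
(a,b)_11: α=2, u≡2; β=-2, v≡8 (mod 11); (2|11)=-1, (8|11)=-1; sign (−1)^0·-1^-2·-1^2 = +1.
(a,b)_23: α=0, u≡10; β=2, v≡7 (mod 23); (10|23)=-1, (7|23)=-1; sign (−1)^0·-1^2·-1^0 = +1.
(a,b)_29: α=1, u≡16; β=0, v≡2 (mod 29); (16|29)=+1, (2|29)=-1; sign (−1)^0·+1^0·-1^1 = -1.
(a,b)_∞: sgn(-7714)=−, sgn(19)=+, so +1.
(a,b)_5: α=4, u≡1; β=-2, v≡1 (mod 5); (1|5)=+1, (1|5)=+1; sign (−1)^0·+1^-2·+1^4 = +1.
(a,b)_13: α=0, u≡6; β=2, v≡2 (mod 13); (6|13)=-1, (2|13)=-1; sign (−1)^0·-1^2·-1^0 = +1.
(a,b)_7: α=1, u≡4; β=0, v≡6 (mod 7); (4|7)=+1, (6|7)=-1; sign (−1)^0·+1^0·-1^1 = -1.
(a,b)_2: α=-5, β=-8; u≡7, v≡3 (mod 8); ε(u)ε(v)=1·1, αω(v)=-5·1, βω(u)=-8·0; sum ≡ 0  ⇒  +1.
(a,b)_19: α=3, u≡13; β=1, v≡6 (mod 19); (13|19)=-1, (6|19)=+1; sign (−1)^1·-1^1·+1^3 = +1.
(a,b)_3: α=0, u≡2; β=-2, v≡1 (mod 3); (2|3)=-1, (1|3)=+1; sign (−1)^0·-1^-2·+1^0 = +1.
|Ram(-7714, 19)| = 2, even; anisotropic at {7, 29}.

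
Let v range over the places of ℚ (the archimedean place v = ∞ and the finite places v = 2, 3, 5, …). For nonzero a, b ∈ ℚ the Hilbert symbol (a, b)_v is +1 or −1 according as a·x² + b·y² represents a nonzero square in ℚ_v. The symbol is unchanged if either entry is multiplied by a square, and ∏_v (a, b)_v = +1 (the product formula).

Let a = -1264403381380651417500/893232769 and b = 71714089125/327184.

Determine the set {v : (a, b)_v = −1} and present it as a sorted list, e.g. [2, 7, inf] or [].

[5, 7, 29, 41]

(a, b) ≡ (-287, 35414365) mod (ℚ^×)²; places V = {2, 3, 5, 7, 11, 13, 19, 23, 29, 37, 41, ∞}.
(a,b)_2: α=2, β=-4; u≡1, v≡5 (mod 8); ε(u)ε(v)=0·0, αω(v)=2·1, βω(u)=-4·0; sum ≡ 0  ⇒  +1.
(a,b)_13: α=-2, u≡4; β=-2, v≡10 (mod 13); (4|13)=+1, (10|13)=+1; sign (−1)^0·+1^-2·+1^-2 = +1.
(a,b)_41: α=1, u≡27; β=1, v≡31 (mod 41); (27|41)=-1, (31|41)=+1; sign (−1)^0·-1^1·+1^1 = -1.
(a,b)_37: α=2, u≡27; β=1, v≡15 (mod 37); (27|37)=+1, (15|37)=-1; sign (−1)^0·+1^1·-1^2 = +1.
(a,b)_19: α=-2, u≡1; β=0, v≡2 (mod 19); (1|19)=+1, (2|19)=-1; sign (−1)^0·+1^0·-1^-2 = +1.
(a,b)_5: α=4, u≡3; β=3, v≡2 (mod 5); (3|5)=-1, (2|5)=-1; sign (−1)^0·-1^3·-1^4 = -1.
(a,b)_11: α=-4, u≡7; β=-2, v≡7 (mod 11); (7|11)=-1, (7|11)=-1; sign (−1)^0·-1^-2·-1^-4 = +1.
(a,b)_7: α=3, u≡4; β=1, v≡4 (mod 7); (4|7)=+1, (4|7)=+1; sign (−1)^1·+1^1·+1^3 = -1.
(a,b)_29: α=2, u≡3; β=1, v≡9 (mod 29); (3|29)=-1, (9|29)=+1; sign (−1)^0·-1^1·+1^2 = -1.
(a,b)_23: α=2, u≡18; β=1, v≡15 (mod 23); (18|23)=+1, (15|23)=-1; sign (−1)^0·+1^1·-1^2 = +1.
(a,b)_∞: sgn(-287)=−, sgn(35414365)=+, so +1.
(a,b)_3: α=10, u≡1; β=4, v≡1 (mod 3); (1|3)=+1, (1|3)=+1; sign (−1)^0·+1^4·+1^10 = +1.
Ram(-287, 35414365) = {5, 7, 29, 41}; no ℚ_5-point on the conic.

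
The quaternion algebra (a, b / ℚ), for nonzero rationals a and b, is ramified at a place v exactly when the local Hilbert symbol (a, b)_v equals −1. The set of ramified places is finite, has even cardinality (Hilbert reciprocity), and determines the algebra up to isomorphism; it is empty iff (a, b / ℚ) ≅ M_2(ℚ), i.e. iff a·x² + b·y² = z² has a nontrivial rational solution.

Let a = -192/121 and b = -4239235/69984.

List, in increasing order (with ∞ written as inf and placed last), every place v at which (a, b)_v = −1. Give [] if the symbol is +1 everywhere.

(a, b) ≡ (-3, -4290) mod (ℚ^×)²; places V = {2, 3, 5, 7, 11, 13, ∞}.
(a,b)_∞: sgn(-3)=−, sgn(-4290)=−, so -1.
(a,b)_13: α=0, u≡4; β=1, v≡2 (mod 13); (4|13)=+1, (2|13)=-1; sign (−1)^0·+1^1·-1^0 = +1.
(a,b)_7: α=0, u≡2; β=2, v≡1 (mod 7); (2|7)=+1, (1|7)=+1; sign (−1)^0·+1^2·+1^0 = +1.
(a,b)_2: α=6, β=-5; u≡5, v≡7 (mod 8); ε(u)ε(v)=0·1, αω(v)=6·0, βω(u)=-5·1; sum ≡ 1  ⇒  -1.
(a,b)_5: α=0, u≡3; β=1, v≡2 (mod 5); (3|5)=-1, (2|5)=-1; sign (−1)^0·-1^1·-1^0 = -1.
(a,b)_3: α=1, u≡2; β=-7, v≡1 (mod 3); (2|3)=-1, (1|3)=+1; sign (−1)^1·-1^-7·+1^1 = +1.
(a,b)_11: α=-2, u≡6; β=3, v≡8 (mod 11); (6|11)=-1, (8|11)=-1; sign (−1)^0·-1^3·-1^-2 = -1.
|Ram(-3, -4290)| = 4, even; anisotropic at {2, 5, 11, ∞}.

[2, 5, 11, inf]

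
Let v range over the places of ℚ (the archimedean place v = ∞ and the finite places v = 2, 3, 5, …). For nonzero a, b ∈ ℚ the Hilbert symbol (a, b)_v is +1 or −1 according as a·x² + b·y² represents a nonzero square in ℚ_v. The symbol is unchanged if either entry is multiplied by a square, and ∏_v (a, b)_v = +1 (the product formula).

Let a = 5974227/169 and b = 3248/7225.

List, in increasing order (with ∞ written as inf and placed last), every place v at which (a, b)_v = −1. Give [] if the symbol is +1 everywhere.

[2, 19, 23, 31]

Mod squares: a ≡ 13547, b ≡ 203. Check v ∈ {∞, 2, 3, 5, 7, 13, 17, 19, 23, 29, 31}.
v=31: a=31^1·(≡17), b=31^0·(≡12) mod 31; (17|31)=-1, (12|31)=-1; (−1)^{1·0·15}·(-1)^0·(-1)^1 = -1.
v=5: a=5^0·(≡3), b=5^-2·(≡2) mod 5; (3|5)=-1, (2|5)=-1; (−1)^{0·-2·2}·(-1)^-2·(-1)^0 = +1.
v=3: a=3^2·(≡2), b=3^0·(≡2) mod 3; (2|3)=-1, (2|3)=-1; (−1)^{2·0·1}·(-1)^0·(-1)^2 = +1.
v=13: a=13^-2·(≡12), b=13^0·(≡5) mod 13; (12|13)=+1, (5|13)=-1; (−1)^{-2·0·6}·(+1)^0·(-1)^-2 = +1.
v=7: a=7^2·(≡4), b=7^1·(≡2) mod 7; (4|7)=+1, (2|7)=+1; (−1)^{2·1·3}·(+1)^1·(+1)^2 = +1.
v=23: a=23^1·(≡7), b=23^0·(≡17) mod 23; (7|23)=-1, (17|23)=-1; (−1)^{1·0·11}·(-1)^0·(-1)^1 = -1.
v=2: v_2(a)=0, v_2(b)=4; units ≡ 3, 3 (mod 8); ε·ε+αω+βω = 1·1+0·1+4·1 ≡ 1  ⇒  (a,b)_2 = -1.
v=19: a=19^1·(≡18), b=19^0·(≡15) mod 19; (18|19)=-1, (15|19)=-1; (−1)^{1·0·9}·(-1)^0·(-1)^1 = -1.
v=29: a=29^0·(≡1), b=29^1·(≡28) mod 29; (1|29)=+1, (28|29)=+1; (−1)^{0·1·14}·(+1)^1·(+1)^0 = +1.
v=17: a=17^0·(≡15), b=17^-2·(≡15) mod 17; (15|17)=+1, (15|17)=+1; (−1)^{0·-2·8}·(+1)^-2·(+1)^0 = +1.
v=∞: 13547 > 0 and 203 > 0  ⇒  (a,b)_∞ = +1.
|Ram(13547, 203)| = 4, even; anisotropic at {2, 19, 23, 31}.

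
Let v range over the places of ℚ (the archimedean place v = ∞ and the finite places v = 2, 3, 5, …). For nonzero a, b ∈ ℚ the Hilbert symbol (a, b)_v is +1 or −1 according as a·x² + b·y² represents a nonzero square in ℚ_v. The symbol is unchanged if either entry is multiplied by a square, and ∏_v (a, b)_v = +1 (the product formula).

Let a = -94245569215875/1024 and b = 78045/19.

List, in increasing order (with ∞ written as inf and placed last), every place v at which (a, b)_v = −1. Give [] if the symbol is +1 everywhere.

(a, b) ≡ (-25170915, 12255) mod (ℚ^×)²; places V = {2, 3, 5, 7, 11, 19, 31, 37, 43, ∞}.
(a,b)_5: α=3, u≡2; β=1, v≡1 (mod 5); (2|5)=-1, (1|5)=+1; sign (−1)^0·-1^1·+1^3 = -1.
(a,b)_11: α=1, u≡10; β=2, v≡5 (mod 11); (10|11)=-1, (5|11)=+1; sign (−1)^0·-1^2·+1^1 = +1.
(a,b)_7: α=1, u≡6; β=0, v≡6 (mod 7); (6|7)=-1, (6|7)=-1; sign (−1)^0·-1^0·-1^1 = -1.
(a,b)_43: α=2, u≡24; β=1, v≡5 (mod 43); (24|43)=+1, (5|43)=-1; sign (−1)^0·+1^1·-1^2 = +1.
(a,b)_3: α=5, u≡2; β=1, v≡2 (mod 3); (2|3)=-1, (2|3)=-1; sign (−1)^1·-1^1·-1^5 = -1.
(a,b)_37: α=1, u≡17; β=0, v≡24 (mod 37); (17|37)=-1, (24|37)=-1; sign (−1)^0·-1^0·-1^1 = -1.
(a,b)_2: α=-10, β=0; u≡5, v≡7 (mod 8); ε(u)ε(v)=0·1, αω(v)=-10·0, βω(u)=0·1; sum ≡ 0  ⇒  +1.
(a,b)_31: α=1, u≡4; β=0, v≡14 (mod 31); (4|31)=+1, (14|31)=+1; sign (−1)^0·+1^0·+1^1 = +1.
(a,b)_∞: sgn(-25170915)=−, sgn(12255)=+, so +1.
(a,b)_19: α=1, u≡7; β=-1, v≡12 (mod 19); (7|19)=+1, (12|19)=-1; sign (−1)^1·+1^-1·-1^1 = +1.
(-25170915, 12255 / ℚ) ramifies at {3, 5, 7, 37}: a division algebra.

[3, 5, 7, 37]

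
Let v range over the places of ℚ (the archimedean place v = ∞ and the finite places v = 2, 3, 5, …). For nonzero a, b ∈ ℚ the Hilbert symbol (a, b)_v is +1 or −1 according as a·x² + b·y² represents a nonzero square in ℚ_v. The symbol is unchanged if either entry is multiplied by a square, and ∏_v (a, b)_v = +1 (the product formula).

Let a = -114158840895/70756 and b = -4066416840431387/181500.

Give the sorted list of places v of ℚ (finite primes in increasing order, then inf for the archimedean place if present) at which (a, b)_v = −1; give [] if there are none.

[3, 13, 17, 23, 29, inf]

(a, b) ≡ (-56695, -107445) mod (ℚ^×)²; places V = {2, 3, 5, 7, 11, 13, 17, 19, 23, 29, 41, 43, 47, ∞}.
(a,b)_43: α=2, u≡29; β=0, v≡5 (mod 43); (29|43)=-1, (5|43)=-1; sign (−1)^0·-1^0·-1^2 = +1.
(a,b)_11: α=2, u≡6; β=-2, v≡5 (mod 11); (6|11)=-1, (5|11)=+1; sign (−1)^0·-1^-2·+1^2 = +1.
(a,b)_3: α=2, u≡2; β=-1, v≡2 (mod 3); (2|3)=-1, (2|3)=-1; sign (−1)^0·-1^-1·-1^2 = -1.
(a,b)_7: α=-2, u≡3; β=0, v≡5 (mod 7); (3|7)=-1, (5|7)=-1; sign (−1)^0·-1^0·-1^-2 = +1.
(a,b)_2: α=-2, β=-2; u≡1, v≡3 (mod 8); ε(u)ε(v)=0·1, αω(v)=-2·1, βω(u)=-2·0; sum ≡ 0  ⇒  +1.
(a,b)_5: α=1, u≡1; β=-3, v≡4 (mod 5); (1|5)=+1, (4|5)=+1; sign (−1)^0·+1^-3·+1^1 = +1.
(a,b)_19: α=-2, u≡6; β=1, v≡17 (mod 19); (6|19)=+1, (17|19)=+1; sign (−1)^0·+1^1·+1^-2 = +1.
(a,b)_47: α=0, u≡17; β=2, v≡15 (mod 47); (17|47)=+1, (15|47)=-1; sign (−1)^0·+1^2·-1^0 = +1.
(a,b)_17: α=1, u≡6; β=2, v≡14 (mod 17); (6|17)=-1, (14|17)=-1; sign (−1)^0·-1^2·-1^1 = -1.
(a,b)_29: α=1, u≡12; β=1, v≡24 (mod 29); (12|29)=-1, (24|29)=+1; sign (−1)^0·-1^1·+1^1 = -1.
(a,b)_∞: sgn(-56695)=−, sgn(-107445)=−, so -1.
(a,b)_13: α=0, u≡7; β=1, v≡1 (mod 13); (7|13)=-1, (1|13)=+1; sign (−1)^0·-1^1·+1^0 = -1.
(a,b)_41: α=0, u≡33; β=2, v≡31 (mod 41); (33|41)=+1, (31|41)=+1; sign (−1)^0·+1^2·+1^0 = +1.
(a,b)_23: α=1, u≡10; β=2, v≡22 (mod 23); (10|23)=-1, (22|23)=-1; sign (−1)^0·-1^2·-1^1 = -1.
|Ram(-56695, -107445)| = 6, even; anisotropic at {3, 13, 17, 23, 29, ∞}.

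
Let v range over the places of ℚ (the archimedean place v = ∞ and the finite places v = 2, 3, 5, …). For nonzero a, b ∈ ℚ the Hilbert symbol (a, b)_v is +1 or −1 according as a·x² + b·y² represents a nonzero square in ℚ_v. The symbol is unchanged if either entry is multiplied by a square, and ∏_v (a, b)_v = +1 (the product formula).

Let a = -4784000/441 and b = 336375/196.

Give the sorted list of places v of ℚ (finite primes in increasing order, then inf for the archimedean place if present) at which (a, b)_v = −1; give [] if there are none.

Mod squares: a ≡ -2990, b ≡ 1495. Check v ∈ {∞, 2, 3, 5, 7, 13, 23}.
v=13: a=13^1·(≡9), b=13^1·(≡5) mod 13; (9|13)=+1, (5|13)=-1; (−1)^{1·1·6}·(+1)^1·(-1)^1 = -1.
v=2: v_2(a)=7, v_2(b)=-2; units ≡ 1, 7 (mod 8); ε·ε+αω+βω = 0·1+7·0+-2·0 ≡ 0  ⇒  (a,b)_2 = +1.
v=7: a=7^-2·(≡5), b=7^-2·(≡1) mod 7; (5|7)=-1, (1|7)=+1; (−1)^{-2·-2·3}·(-1)^-2·(+1)^-2 = +1.
v=5: a=5^3·(≡3), b=5^3·(≡1) mod 5; (3|5)=-1, (1|5)=+1; (−1)^{3·3·2}·(-1)^3·(+1)^3 = -1.
v=23: a=23^1·(≡3), b=23^1·(≡17) mod 23; (3|23)=+1, (17|23)=-1; (−1)^{1·1·11}·(+1)^1·(-1)^1 = +1.
v=3: a=3^-2·(≡1), b=3^2·(≡1) mod 3; (1|3)=+1, (1|3)=+1; (−1)^{-2·2·1}·(+1)^2·(+1)^-2 = +1.
v=∞: -2990 < 0 and 1495 > 0  ⇒  (a,b)_∞ = +1.
|Ram(-2990, 1495)| = 2, even; anisotropic at {5, 13}.

[5, 13]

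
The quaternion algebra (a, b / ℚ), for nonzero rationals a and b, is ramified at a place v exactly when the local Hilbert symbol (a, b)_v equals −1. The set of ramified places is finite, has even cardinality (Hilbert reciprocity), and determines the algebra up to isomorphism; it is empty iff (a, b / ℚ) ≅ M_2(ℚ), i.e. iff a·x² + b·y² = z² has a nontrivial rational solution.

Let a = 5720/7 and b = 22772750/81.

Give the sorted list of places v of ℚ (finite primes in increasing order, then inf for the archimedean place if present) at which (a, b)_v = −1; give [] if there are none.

Mod squares: a ≡ 10010, b ≡ 110. Check v ∈ {∞, 2, 3, 5, 7, 11, 13}.
v=13: a=13^1·(≡9), b=13^2·(≡6) mod 13; (9|13)=+1, (6|13)=-1; (−1)^{1·2·6}·(+1)^2·(-1)^1 = -1.
v=7: a=7^-1·(≡1), b=7^2·(≡5) mod 7; (1|7)=+1, (5|7)=-1; (−1)^{-1·2·3}·(+1)^2·(-1)^-1 = -1.
v=5: a=5^1·(≡2), b=5^3·(≡2) mod 5; (2|5)=-1, (2|5)=-1; (−1)^{1·3·2}·(-1)^3·(-1)^1 = +1.
v=11: a=11^1·(≡2), b=11^1·(≡7) mod 11; (2|11)=-1, (7|11)=-1; (−1)^{1·1·5}·(-1)^1·(-1)^1 = -1.
v=∞: 10010 > 0 and 110 > 0  ⇒  (a,b)_∞ = +1.
v=2: v_2(a)=3, v_2(b)=1; units ≡ 5, 7 (mod 8); ε·ε+αω+βω = 0·1+3·0+1·1 ≡ 1  ⇒  (a,b)_2 = -1.
v=3: a=3^0·(≡2), b=3^-4·(≡2) mod 3; (2|3)=-1, (2|3)=-1; (−1)^{0·-4·1}·(-1)^-4·(-1)^0 = +1.
(10010, 110 / ℚ) ramifies at {2, 7, 11, 13}: a division algebra.

[2, 7, 11, 13]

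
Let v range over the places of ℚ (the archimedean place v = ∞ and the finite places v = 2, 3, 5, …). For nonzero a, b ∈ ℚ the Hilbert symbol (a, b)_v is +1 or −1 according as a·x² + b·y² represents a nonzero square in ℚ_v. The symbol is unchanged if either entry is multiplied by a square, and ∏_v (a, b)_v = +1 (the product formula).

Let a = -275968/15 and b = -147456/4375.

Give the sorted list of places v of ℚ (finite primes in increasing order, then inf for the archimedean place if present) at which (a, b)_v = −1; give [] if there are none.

(a, b) ≡ (-330, -7) mod (ℚ^×)²; places V = {2, 3, 5, 7, 11, ∞}.
(a,b)_∞: sgn(-330)=−, sgn(-7)=−, so -1.
(a,b)_11: α=1, u≡9; β=0, v≡4 (mod 11); (9|11)=+1, (4|11)=+1; sign (−1)^0·+1^0·+1^1 = +1.
(a,b)_2: α=9, β=14; u≡3, v≡1 (mod 8); ε(u)ε(v)=1·0, αω(v)=9·0, βω(u)=14·1; sum ≡ 0  ⇒  +1.
(a,b)_5: α=-1, u≡4; β=-4, v≡2 (mod 5); (4|5)=+1, (2|5)=-1; sign (−1)^0·+1^-4·-1^-1 = -1.
(a,b)_7: α=2, u≡3; β=-1, v≡3 (mod 7); (3|7)=-1, (3|7)=-1; sign (−1)^0·-1^-1·-1^2 = -1.
(a,b)_3: α=-1, u≡1; β=2, v≡2 (mod 3); (1|3)=+1, (2|3)=-1; sign (−1)^0·+1^2·-1^-1 = -1.
(-330, -7 / ℚ) ramifies at {3, 5, 7, ∞}: a division algebra.

[3, 5, 7, inf]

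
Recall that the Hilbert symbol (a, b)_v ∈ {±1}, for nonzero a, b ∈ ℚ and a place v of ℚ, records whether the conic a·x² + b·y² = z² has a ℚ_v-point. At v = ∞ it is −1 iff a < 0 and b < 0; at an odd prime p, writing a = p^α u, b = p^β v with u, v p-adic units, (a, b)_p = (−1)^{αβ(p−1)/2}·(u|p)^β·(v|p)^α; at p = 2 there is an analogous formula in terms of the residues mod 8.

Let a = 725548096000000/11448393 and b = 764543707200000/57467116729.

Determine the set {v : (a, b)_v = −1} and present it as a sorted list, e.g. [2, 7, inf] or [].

[5, 7, 11, 13]

Mod squares: a ≡ 33, b ≡ 2730. Check v ∈ {∞, 2, 3, 5, 7, 11, 13, 19, 31, 37}.
v=7: a=7^2·(≡5), b=7^5·(≡5) mod 7; (5|7)=-1, (5|7)=-1; (−1)^{2·5·3}·(-1)^5·(-1)^2 = -1.
v=3: a=3^-1·(≡2), b=3^7·(≡1) mod 3; (2|3)=-1, (1|3)=+1; (−1)^{-1·7·1}·(-1)^7·(+1)^-1 = +1.
v=2: v_2(a)=12, v_2(b)=9; units ≡ 1, 5 (mod 8); ε·ε+αω+βω = 0·0+12·1+9·0 ≡ 0  ⇒  (a,b)_2 = +1.
v=37: a=37^2·(≡33), b=37^-2·(≡32) mod 37; (33|37)=+1, (32|37)=-1; (−1)^{2·-2·18}·(+1)^-2·(-1)^2 = +1.
v=11: a=11^-1·(≡1), b=11^-2·(≡6) mod 11; (1|11)=+1, (6|11)=-1; (−1)^{-1·-2·5}·(+1)^-2·(-1)^-1 = -1.
v=13: a=13^2·(≡8), b=13^1·(≡5) mod 13; (8|13)=-1, (5|13)=-1; (−1)^{2·1·6}·(-1)^1·(-1)^2 = -1.
v=∞: 33 > 0 and 2730 > 0  ⇒  (a,b)_∞ = +1.
v=5: a=5^6·(≡3), b=5^5·(≡1) mod 5; (3|5)=-1, (1|5)=+1; (−1)^{6·5·2}·(-1)^5·(+1)^6 = -1.
v=19: a=19^-2·(≡8), b=19^-2·(≡10) mod 19; (8|19)=-1, (10|19)=-1; (−1)^{-2·-2·9}·(-1)^-2·(-1)^-2 = +1.
v=31: a=31^-2·(≡2), b=31^-2·(≡25) mod 31; (2|31)=+1, (25|31)=+1; (−1)^{-2·-2·15}·(+1)^-2·(+1)^-2 = +1.
Ram(33, 2730) = {5, 7, 11, 13}; no ℚ_5-point on the conic.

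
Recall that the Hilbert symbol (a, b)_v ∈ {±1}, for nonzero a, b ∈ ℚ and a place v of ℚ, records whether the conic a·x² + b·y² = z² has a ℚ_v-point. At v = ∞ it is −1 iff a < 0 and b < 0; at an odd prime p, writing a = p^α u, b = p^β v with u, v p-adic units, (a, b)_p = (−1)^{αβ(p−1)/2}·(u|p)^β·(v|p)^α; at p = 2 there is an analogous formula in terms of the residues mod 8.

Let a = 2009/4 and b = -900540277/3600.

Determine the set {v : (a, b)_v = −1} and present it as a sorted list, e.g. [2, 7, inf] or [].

Mod squares: a ≡ 41, b ≡ -13. Check v ∈ {∞, 2, 3, 5, 7, 13, 29, 41}.
v=41: a=41^1·(≡2), b=41^2·(≡27) mod 41; (2|41)=+1, (27|41)=-1; (−1)^{1·2·20}·(+1)^2·(-1)^1 = -1.
v=3: a=3^0·(≡2), b=3^-2·(≡2) mod 3; (2|3)=-1, (2|3)=-1; (−1)^{0·-2·1}·(-1)^-2·(-1)^0 = +1.
v=13: a=13^0·(≡5), b=13^1·(≡9) mod 13; (5|13)=-1, (9|13)=+1; (−1)^{0·1·6}·(-1)^1·(+1)^0 = -1.
v=7: a=7^2·(≡5), b=7^2·(≡4) mod 7; (5|7)=-1, (4|7)=+1; (−1)^{2·2·3}·(-1)^2·(+1)^2 = +1.
v=5: a=5^0·(≡1), b=5^-2·(≡2) mod 5; (1|5)=+1, (2|5)=-1; (−1)^{0·-2·2}·(+1)^-2·(-1)^0 = +1.
v=∞: 41 > 0 and -13 < 0  ⇒  (a,b)_∞ = +1.
v=29: a=29^0·(≡2), b=29^2·(≡7) mod 29; (2|29)=-1, (7|29)=+1; (−1)^{0·2·14}·(-1)^2·(+1)^0 = +1.
v=2: v_2(a)=-2, v_2(b)=-4; units ≡ 1, 3 (mod 8); ε·ε+αω+βω = 0·1+-2·1+-4·0 ≡ 0  ⇒  (a,b)_2 = +1.
|Ram(41, -13)| = 2, even; anisotropic at {13, 41}.

[13, 41]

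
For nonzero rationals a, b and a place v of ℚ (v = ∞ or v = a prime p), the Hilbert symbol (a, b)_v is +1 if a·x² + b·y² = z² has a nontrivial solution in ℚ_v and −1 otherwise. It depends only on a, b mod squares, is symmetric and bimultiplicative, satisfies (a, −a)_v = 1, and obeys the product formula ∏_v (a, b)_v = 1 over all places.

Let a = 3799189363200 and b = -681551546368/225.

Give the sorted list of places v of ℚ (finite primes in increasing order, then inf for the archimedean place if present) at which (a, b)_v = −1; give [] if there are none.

[2, 3, 11, 37]

(a, b) ≡ (100122, -82) mod (ℚ^×)²; places V = {2, 3, 5, 7, 11, 37, 41, ∞}.
(a,b)_37: α=1, u≡29; β=2, v≡29 (mod 37); (29|37)=-1, (29|37)=-1; sign (−1)^0·-1^2·-1^1 = -1.
(a,b)_41: α=1, u≡4; β=1, v≡40 (mod 41); (4|41)=+1, (40|41)=+1; sign (−1)^0·+1^1·+1^1 = +1.
(a,b)_5: α=2, u≡3; β=-2, v≡3 (mod 5); (3|5)=-1, (3|5)=-1; sign (−1)^0·-1^-2·-1^2 = +1.
(a,b)_11: α=3, u≡5; β=2, v≡8 (mod 11); (5|11)=+1, (8|11)=-1; sign (−1)^0·+1^2·-1^3 = -1.
(a,b)_3: α=1, u≡2; β=-2, v≡2 (mod 3); (2|3)=-1, (2|3)=-1; sign (−1)^0·-1^-2·-1^1 = -1.
(a,b)_2: α=9, β=11; u≡5, v≡7 (mod 8); ε(u)ε(v)=0·1, αω(v)=9·0, βω(u)=11·1; sum ≡ 1  ⇒  -1.
(a,b)_7: α=2, u≡4; β=2, v≡4 (mod 7); (4|7)=+1, (4|7)=+1; sign (−1)^0·+1^2·+1^2 = +1.
(a,b)_∞: sgn(100122)=+, sgn(-82)=−, so +1.
(100122, -82 / ℚ) ramifies at {2, 3, 11, 37}: a division algebra.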